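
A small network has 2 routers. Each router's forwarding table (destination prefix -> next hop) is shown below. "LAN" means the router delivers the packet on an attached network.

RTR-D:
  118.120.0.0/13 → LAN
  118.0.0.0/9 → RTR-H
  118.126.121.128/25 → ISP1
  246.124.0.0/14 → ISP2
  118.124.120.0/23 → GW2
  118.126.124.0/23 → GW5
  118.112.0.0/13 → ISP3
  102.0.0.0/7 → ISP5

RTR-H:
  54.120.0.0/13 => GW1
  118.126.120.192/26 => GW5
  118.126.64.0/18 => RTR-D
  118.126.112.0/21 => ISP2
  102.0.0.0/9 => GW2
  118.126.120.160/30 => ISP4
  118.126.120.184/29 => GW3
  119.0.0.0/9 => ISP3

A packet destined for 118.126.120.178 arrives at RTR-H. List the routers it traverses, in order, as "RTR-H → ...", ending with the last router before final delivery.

At RTR-H: longest match for 118.126.120.178 is 118.126.64.0/18 -> RTR-D
At RTR-D: longest match for 118.126.120.178 is 118.120.0.0/13 -> LAN

RTR-H → RTR-D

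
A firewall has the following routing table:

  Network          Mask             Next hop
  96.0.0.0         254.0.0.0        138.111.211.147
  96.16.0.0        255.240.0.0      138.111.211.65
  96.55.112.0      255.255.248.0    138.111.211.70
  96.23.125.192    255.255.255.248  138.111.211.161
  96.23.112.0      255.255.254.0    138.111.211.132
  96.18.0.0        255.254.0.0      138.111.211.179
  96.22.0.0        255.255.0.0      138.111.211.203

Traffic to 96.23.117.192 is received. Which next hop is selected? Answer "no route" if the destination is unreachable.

138.111.211.65

Routes whose prefix contains 96.23.117.192:
  96.0.0.0/7 (96.0.0.0 - 97.255.255.255) -> 138.111.211.147
  96.16.0.0/12 (96.16.0.0 - 96.31.255.255) -> 138.111.211.65
More-specific entries that do NOT match:
  96.23.125.192/29 (96.23.125.192 - 96.23.125.199) does not contain 96.23.117.192
  96.23.112.0/23 (96.23.112.0 - 96.23.113.255) does not contain 96.23.117.192
  96.55.112.0/21 (96.55.112.0 - 96.55.119.255) does not contain 96.23.117.192
  96.22.0.0/16 (96.22.0.0 - 96.22.255.255) does not contain 96.23.117.192
  96.18.0.0/15 (96.18.0.0 - 96.19.255.255) does not contain 96.23.117.192
Longest matching prefix is /12 -> next hop 138.111.211.65.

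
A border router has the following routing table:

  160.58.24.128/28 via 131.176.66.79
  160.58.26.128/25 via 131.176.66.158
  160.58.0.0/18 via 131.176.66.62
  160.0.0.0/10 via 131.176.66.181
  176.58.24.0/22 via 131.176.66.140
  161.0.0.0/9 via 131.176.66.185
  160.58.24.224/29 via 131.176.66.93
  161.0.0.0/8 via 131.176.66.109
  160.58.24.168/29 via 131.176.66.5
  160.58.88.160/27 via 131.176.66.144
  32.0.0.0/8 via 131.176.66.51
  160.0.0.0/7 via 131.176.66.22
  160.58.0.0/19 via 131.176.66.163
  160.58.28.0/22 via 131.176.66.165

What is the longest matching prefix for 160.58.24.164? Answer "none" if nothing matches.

Entries matching 160.58.24.164:
  160.0.0.0/7 (160.0.0.0 - 161.255.255.255)
  160.0.0.0/10 (160.0.0.0 - 160.63.255.255)
  160.58.0.0/18 (160.58.0.0 - 160.58.63.255)
  160.58.0.0/19 (160.58.0.0 - 160.58.31.255)
Most specific is 160.58.0.0/19.

160.58.0.0/19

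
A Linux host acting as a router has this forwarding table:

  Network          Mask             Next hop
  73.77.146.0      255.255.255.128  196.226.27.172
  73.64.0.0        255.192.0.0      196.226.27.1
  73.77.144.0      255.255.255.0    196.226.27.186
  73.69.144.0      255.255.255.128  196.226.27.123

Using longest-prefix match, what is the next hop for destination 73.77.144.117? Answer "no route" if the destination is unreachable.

Routes whose prefix contains 73.77.144.117:
  73.64.0.0/10 (73.64.0.0 - 73.127.255.255) -> 196.226.27.1
  73.77.144.0/24 (73.77.144.0 - 73.77.144.255) -> 196.226.27.186
More-specific entries that do NOT match:
  73.77.146.0/25 (73.77.146.0 - 73.77.146.127) does not contain 73.77.144.117
  73.69.144.0/25 (73.69.144.0 - 73.69.144.127) does not contain 73.77.144.117
Longest matching prefix is /24 -> next hop 196.226.27.186.

196.226.27.186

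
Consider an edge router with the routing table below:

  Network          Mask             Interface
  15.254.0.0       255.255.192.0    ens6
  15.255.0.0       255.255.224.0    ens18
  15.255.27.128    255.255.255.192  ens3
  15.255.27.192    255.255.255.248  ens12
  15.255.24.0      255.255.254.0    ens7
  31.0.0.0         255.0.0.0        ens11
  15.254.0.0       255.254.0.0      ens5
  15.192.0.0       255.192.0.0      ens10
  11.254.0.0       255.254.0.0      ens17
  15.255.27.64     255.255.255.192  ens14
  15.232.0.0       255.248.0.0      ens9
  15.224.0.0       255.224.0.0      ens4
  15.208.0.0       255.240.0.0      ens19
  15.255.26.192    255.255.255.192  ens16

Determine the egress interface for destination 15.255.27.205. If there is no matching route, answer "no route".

ens18

Routes whose prefix contains 15.255.27.205:
  15.192.0.0/10 (15.192.0.0 - 15.255.255.255) -> ens10
  15.224.0.0/11 (15.224.0.0 - 15.255.255.255) -> ens4
  15.254.0.0/15 (15.254.0.0 - 15.255.255.255) -> ens5
  15.255.0.0/19 (15.255.0.0 - 15.255.31.255) -> ens18
More-specific entries that do NOT match:
  15.255.27.192/29 (15.255.27.192 - 15.255.27.199) does not contain 15.255.27.205
  15.255.27.128/26 (15.255.27.128 - 15.255.27.191) does not contain 15.255.27.205
  15.255.27.64/26 (15.255.27.64 - 15.255.27.127) does not contain 15.255.27.205
  15.255.26.192/26 (15.255.26.192 - 15.255.26.255) does not contain 15.255.27.205
  15.255.24.0/23 (15.255.24.0 - 15.255.25.255) does not contain 15.255.27.205
Longest matching prefix is /19 -> interface ens18.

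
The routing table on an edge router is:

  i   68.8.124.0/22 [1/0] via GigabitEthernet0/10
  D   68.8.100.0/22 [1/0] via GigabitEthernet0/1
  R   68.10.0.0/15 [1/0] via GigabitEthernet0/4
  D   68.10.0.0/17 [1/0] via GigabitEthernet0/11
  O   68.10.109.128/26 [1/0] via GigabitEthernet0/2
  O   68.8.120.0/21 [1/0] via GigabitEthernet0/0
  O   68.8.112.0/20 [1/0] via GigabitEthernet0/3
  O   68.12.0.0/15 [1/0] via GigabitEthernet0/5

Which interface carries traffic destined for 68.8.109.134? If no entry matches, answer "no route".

No entry's prefix contains 68.8.109.134; there is no default route.

no route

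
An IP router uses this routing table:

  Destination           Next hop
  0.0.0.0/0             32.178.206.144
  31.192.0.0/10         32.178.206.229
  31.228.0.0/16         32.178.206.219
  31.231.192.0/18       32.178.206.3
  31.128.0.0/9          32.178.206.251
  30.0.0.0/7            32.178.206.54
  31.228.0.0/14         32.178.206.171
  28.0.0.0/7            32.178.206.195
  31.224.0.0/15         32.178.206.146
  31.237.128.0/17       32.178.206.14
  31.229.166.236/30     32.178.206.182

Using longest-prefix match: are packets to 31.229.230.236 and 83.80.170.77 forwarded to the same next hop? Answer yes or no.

31.229.230.236: longest match 31.228.0.0/14 -> 32.178.206.171
83.80.170.77: longest match 0.0.0.0/0 -> 32.178.206.144

no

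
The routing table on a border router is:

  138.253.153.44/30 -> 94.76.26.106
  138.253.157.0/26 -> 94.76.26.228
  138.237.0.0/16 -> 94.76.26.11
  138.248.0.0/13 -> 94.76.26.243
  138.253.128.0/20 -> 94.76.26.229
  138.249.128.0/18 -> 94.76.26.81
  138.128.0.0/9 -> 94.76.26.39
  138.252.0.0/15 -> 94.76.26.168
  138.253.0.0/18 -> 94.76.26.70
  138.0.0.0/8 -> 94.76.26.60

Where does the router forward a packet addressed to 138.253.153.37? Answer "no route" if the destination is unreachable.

94.76.26.168

Routes whose prefix contains 138.253.153.37:
  138.0.0.0/8 (138.0.0.0 - 138.255.255.255) -> 94.76.26.60
  138.128.0.0/9 (138.128.0.0 - 138.255.255.255) -> 94.76.26.39
  138.248.0.0/13 (138.248.0.0 - 138.255.255.255) -> 94.76.26.243
  138.252.0.0/15 (138.252.0.0 - 138.253.255.255) -> 94.76.26.168
More-specific entries that do NOT match:
  138.253.153.44/30 (138.253.153.44 - 138.253.153.47) does not contain 138.253.153.37
  138.253.157.0/26 (138.253.157.0 - 138.253.157.63) does not contain 138.253.153.37
  138.253.128.0/20 (138.253.128.0 - 138.253.143.255) does not contain 138.253.153.37
  138.249.128.0/18 (138.249.128.0 - 138.249.191.255) does not contain 138.253.153.37
  138.253.0.0/18 (138.253.0.0 - 138.253.63.255) does not contain 138.253.153.37
  138.237.0.0/16 (138.237.0.0 - 138.237.255.255) does not contain 138.253.153.37
Longest matching prefix is /15 -> next hop 94.76.26.168.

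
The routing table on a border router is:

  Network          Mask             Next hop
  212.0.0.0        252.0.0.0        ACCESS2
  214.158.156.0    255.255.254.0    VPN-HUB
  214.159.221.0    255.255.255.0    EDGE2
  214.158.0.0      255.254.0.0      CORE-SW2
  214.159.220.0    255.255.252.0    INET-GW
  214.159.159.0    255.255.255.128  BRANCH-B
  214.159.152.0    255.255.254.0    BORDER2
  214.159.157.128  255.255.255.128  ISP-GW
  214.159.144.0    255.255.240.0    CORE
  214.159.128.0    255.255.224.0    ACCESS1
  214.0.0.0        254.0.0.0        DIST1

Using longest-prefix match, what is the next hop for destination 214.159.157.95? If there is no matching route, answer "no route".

Routes whose prefix contains 214.159.157.95:
  212.0.0.0/6 (212.0.0.0 - 215.255.255.255) -> ACCESS2
  214.0.0.0/7 (214.0.0.0 - 215.255.255.255) -> DIST1
  214.158.0.0/15 (214.158.0.0 - 214.159.255.255) -> CORE-SW2
  214.159.128.0/19 (214.159.128.0 - 214.159.159.255) -> ACCESS1
  214.159.144.0/20 (214.159.144.0 - 214.159.159.255) -> CORE
More-specific entries that do NOT match:
  214.159.159.0/25 (214.159.159.0 - 214.159.159.127) does not contain 214.159.157.95
  214.159.157.128/25 (214.159.157.128 - 214.159.157.255) does not contain 214.159.157.95
  214.159.221.0/24 (214.159.221.0 - 214.159.221.255) does not contain 214.159.157.95
  214.158.156.0/23 (214.158.156.0 - 214.158.157.255) does not contain 214.159.157.95
  214.159.152.0/23 (214.159.152.0 - 214.159.153.255) does not contain 214.159.157.95
  214.159.220.0/22 (214.159.220.0 - 214.159.223.255) does not contain 214.159.157.95
Longest matching prefix is /20 -> next hop CORE.

CORE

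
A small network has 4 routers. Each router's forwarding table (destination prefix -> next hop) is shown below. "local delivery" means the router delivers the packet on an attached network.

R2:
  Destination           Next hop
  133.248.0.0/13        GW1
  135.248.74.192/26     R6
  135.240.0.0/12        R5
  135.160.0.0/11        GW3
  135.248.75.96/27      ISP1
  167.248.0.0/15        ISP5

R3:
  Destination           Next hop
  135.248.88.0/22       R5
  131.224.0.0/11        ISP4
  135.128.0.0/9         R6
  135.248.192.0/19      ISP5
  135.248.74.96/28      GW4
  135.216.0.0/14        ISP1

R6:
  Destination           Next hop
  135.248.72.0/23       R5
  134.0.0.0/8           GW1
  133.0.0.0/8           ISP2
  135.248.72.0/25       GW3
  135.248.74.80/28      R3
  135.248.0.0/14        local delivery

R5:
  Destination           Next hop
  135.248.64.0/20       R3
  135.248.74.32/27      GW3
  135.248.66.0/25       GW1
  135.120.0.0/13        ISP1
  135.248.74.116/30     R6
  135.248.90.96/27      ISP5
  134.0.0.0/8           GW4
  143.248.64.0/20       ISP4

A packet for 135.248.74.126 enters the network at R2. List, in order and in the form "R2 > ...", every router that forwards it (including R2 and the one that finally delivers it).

R2 > R5 > R3 > R6

At R2: longest match for 135.248.74.126 is 135.240.0.0/12 -> R5
At R5: longest match for 135.248.74.126 is 135.248.64.0/20 -> R3
At R3: longest match for 135.248.74.126 is 135.128.0.0/9 -> R6
At R6: longest match for 135.248.74.126 is 135.248.0.0/14 -> local delivery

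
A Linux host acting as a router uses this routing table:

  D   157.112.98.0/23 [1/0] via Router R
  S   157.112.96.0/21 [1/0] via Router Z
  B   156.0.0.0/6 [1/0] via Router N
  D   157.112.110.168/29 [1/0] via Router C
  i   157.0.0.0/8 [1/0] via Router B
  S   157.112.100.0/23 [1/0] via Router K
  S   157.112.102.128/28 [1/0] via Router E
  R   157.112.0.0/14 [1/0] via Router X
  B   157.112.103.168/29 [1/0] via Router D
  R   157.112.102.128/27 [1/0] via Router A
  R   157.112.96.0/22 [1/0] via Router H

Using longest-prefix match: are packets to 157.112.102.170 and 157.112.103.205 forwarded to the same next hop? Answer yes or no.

157.112.102.170: longest match 157.112.96.0/21 -> Router Z
157.112.103.205: longest match 157.112.96.0/21 -> Router Z

yes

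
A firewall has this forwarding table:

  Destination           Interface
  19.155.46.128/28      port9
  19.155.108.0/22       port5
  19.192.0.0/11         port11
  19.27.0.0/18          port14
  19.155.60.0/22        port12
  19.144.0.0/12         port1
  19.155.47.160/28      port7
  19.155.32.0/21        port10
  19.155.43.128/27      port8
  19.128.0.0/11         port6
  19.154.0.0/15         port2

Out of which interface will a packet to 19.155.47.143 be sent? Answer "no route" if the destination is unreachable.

port2

Routes whose prefix contains 19.155.47.143:
  19.128.0.0/11 (19.128.0.0 - 19.159.255.255) -> port6
  19.144.0.0/12 (19.144.0.0 - 19.159.255.255) -> port1
  19.154.0.0/15 (19.154.0.0 - 19.155.255.255) -> port2
More-specific entries that do NOT match:
  19.155.46.128/28 (19.155.46.128 - 19.155.46.143) does not contain 19.155.47.143
  19.155.47.160/28 (19.155.47.160 - 19.155.47.175) does not contain 19.155.47.143
  19.155.43.128/27 (19.155.43.128 - 19.155.43.159) does not contain 19.155.47.143
  19.155.108.0/22 (19.155.108.0 - 19.155.111.255) does not contain 19.155.47.143
  19.155.60.0/22 (19.155.60.0 - 19.155.63.255) does not contain 19.155.47.143
  19.155.32.0/21 (19.155.32.0 - 19.155.39.255) does not contain 19.155.47.143
  19.27.0.0/18 (19.27.0.0 - 19.27.63.255) does not contain 19.155.47.143
Longest matching prefix is /15 -> interface port2.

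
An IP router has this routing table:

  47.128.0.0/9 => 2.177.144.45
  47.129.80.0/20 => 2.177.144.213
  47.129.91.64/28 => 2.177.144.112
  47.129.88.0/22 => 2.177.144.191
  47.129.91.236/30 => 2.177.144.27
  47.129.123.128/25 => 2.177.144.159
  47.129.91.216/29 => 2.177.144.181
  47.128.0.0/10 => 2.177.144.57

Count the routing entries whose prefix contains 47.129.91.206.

Prefixes containing 47.129.91.206:
  47.128.0.0/9 (47.128.0.0 - 47.255.255.255)
  47.128.0.0/10 (47.128.0.0 - 47.191.255.255)
  47.129.80.0/20 (47.129.80.0 - 47.129.95.255)
  47.129.88.0/22 (47.129.88.0 - 47.129.91.255)
Total matching entries: 4.

4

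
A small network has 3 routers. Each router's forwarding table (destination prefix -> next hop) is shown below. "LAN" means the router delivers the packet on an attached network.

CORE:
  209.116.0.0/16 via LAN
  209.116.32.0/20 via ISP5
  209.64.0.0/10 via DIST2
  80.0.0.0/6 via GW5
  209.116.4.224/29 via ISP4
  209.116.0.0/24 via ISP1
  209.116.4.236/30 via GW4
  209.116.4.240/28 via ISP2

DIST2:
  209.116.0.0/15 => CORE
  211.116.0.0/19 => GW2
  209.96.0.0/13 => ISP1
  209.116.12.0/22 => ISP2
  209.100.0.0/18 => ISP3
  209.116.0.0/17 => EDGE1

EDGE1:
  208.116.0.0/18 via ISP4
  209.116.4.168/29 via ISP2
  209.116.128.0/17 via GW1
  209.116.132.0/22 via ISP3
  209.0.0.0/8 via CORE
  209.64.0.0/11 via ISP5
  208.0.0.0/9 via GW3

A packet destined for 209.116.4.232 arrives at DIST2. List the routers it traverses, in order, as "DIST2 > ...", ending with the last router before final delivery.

At DIST2: longest match for 209.116.4.232 is 209.116.0.0/17 -> EDGE1
At EDGE1: longest match for 209.116.4.232 is 209.0.0.0/8 -> CORE
At CORE: longest match for 209.116.4.232 is 209.116.0.0/16 -> LAN

DIST2 > EDGE1 > CORE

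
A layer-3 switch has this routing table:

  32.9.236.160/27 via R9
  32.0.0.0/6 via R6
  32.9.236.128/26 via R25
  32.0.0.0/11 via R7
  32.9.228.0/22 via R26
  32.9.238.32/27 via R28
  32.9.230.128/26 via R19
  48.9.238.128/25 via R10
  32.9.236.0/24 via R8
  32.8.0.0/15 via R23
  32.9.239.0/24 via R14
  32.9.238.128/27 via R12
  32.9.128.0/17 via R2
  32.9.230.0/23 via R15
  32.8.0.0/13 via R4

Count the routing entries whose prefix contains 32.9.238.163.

Prefixes containing 32.9.238.163:
  32.0.0.0/6 (32.0.0.0 - 35.255.255.255)
  32.0.0.0/11 (32.0.0.0 - 32.31.255.255)
  32.8.0.0/13 (32.8.0.0 - 32.15.255.255)
  32.8.0.0/15 (32.8.0.0 - 32.9.255.255)
  32.9.128.0/17 (32.9.128.0 - 32.9.255.255)
Total matching entries: 5.

5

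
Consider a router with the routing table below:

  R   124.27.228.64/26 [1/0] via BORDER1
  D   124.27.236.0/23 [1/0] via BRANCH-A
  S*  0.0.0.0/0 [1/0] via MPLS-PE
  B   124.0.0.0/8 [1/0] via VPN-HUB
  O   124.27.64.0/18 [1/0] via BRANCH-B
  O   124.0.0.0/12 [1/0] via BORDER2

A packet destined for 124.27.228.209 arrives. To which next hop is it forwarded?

Routes whose prefix contains 124.27.228.209:
  0.0.0.0/0 (default, matches everything) -> MPLS-PE
  124.0.0.0/8 (124.0.0.0 - 124.255.255.255) -> VPN-HUB
More-specific entries that do NOT match:
  124.27.228.64/26 (124.27.228.64 - 124.27.228.127) does not contain 124.27.228.209
  124.27.236.0/23 (124.27.236.0 - 124.27.237.255) does not contain 124.27.228.209
  124.27.64.0/18 (124.27.64.0 - 124.27.127.255) does not contain 124.27.228.209
  124.0.0.0/12 (124.0.0.0 - 124.15.255.255) does not contain 124.27.228.209
Longest matching prefix is /8 -> next hop VPN-HUB.

VPN-HUB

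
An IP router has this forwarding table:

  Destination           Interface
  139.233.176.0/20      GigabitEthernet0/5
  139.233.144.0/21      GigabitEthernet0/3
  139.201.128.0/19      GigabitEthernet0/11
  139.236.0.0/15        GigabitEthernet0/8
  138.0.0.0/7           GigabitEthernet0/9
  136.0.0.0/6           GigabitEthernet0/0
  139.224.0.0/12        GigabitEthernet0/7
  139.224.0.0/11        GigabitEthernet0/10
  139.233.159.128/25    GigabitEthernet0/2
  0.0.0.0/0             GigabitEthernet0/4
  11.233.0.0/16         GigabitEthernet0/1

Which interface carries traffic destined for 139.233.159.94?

Routes whose prefix contains 139.233.159.94:
  0.0.0.0/0 (default, matches everything) -> GigabitEthernet0/4
  136.0.0.0/6 (136.0.0.0 - 139.255.255.255) -> GigabitEthernet0/0
  138.0.0.0/7 (138.0.0.0 - 139.255.255.255) -> GigabitEthernet0/9
  139.224.0.0/11 (139.224.0.0 - 139.255.255.255) -> GigabitEthernet0/10
  139.224.0.0/12 (139.224.0.0 - 139.239.255.255) -> GigabitEthernet0/7
More-specific entries that do NOT match:
  139.233.159.128/25 (139.233.159.128 - 139.233.159.255) does not contain 139.233.159.94
  139.233.144.0/21 (139.233.144.0 - 139.233.151.255) does not contain 139.233.159.94
  139.233.176.0/20 (139.233.176.0 - 139.233.191.255) does not contain 139.233.159.94
  139.201.128.0/19 (139.201.128.0 - 139.201.159.255) does not contain 139.233.159.94
  11.233.0.0/16 (11.233.0.0 - 11.233.255.255) does not contain 139.233.159.94
  139.236.0.0/15 (139.236.0.0 - 139.237.255.255) does not contain 139.233.159.94
Longest matching prefix is /12 -> interface GigabitEthernet0/7.

GigabitEthernet0/7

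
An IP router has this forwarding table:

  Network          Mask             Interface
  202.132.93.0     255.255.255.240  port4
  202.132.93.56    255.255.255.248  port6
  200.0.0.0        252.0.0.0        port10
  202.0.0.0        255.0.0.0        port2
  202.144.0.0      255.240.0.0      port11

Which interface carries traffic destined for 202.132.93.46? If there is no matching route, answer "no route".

port2

Routes whose prefix contains 202.132.93.46:
  200.0.0.0/6 (200.0.0.0 - 203.255.255.255) -> port10
  202.0.0.0/8 (202.0.0.0 - 202.255.255.255) -> port2
More-specific entries that do NOT match:
  202.132.93.56/29 (202.132.93.56 - 202.132.93.63) does not contain 202.132.93.46
  202.132.93.0/28 (202.132.93.0 - 202.132.93.15) does not contain 202.132.93.46
  202.144.0.0/12 (202.144.0.0 - 202.159.255.255) does not contain 202.132.93.46
Longest matching prefix is /8 -> interface port2.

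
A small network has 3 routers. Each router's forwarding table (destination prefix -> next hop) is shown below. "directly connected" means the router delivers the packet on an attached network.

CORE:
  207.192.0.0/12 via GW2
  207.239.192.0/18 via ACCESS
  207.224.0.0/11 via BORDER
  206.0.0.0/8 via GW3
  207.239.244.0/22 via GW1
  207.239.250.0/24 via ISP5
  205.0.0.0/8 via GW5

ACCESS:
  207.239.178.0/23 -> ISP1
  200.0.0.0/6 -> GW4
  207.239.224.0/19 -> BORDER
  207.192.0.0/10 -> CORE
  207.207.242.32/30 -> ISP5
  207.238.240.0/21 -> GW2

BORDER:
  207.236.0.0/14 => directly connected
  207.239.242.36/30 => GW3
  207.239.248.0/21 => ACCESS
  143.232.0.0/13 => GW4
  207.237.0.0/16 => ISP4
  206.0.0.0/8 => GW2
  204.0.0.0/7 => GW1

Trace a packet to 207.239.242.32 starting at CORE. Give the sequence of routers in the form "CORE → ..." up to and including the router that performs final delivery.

CORE → ACCESS → BORDER

At CORE: longest match for 207.239.242.32 is 207.239.192.0/18 -> ACCESS
At ACCESS: longest match for 207.239.242.32 is 207.239.224.0/19 -> BORDER
At BORDER: longest match for 207.239.242.32 is 207.236.0.0/14 -> directly connected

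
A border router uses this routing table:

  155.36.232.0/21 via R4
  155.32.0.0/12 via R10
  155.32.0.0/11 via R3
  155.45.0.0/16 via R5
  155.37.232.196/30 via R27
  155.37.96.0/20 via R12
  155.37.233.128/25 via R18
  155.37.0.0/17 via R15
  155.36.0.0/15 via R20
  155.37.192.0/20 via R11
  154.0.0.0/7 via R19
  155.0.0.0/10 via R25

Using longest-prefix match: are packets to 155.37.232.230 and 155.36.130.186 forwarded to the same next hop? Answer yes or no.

yes

155.37.232.230: longest match 155.36.0.0/15 -> R20
155.36.130.186: longest match 155.36.0.0/15 -> R20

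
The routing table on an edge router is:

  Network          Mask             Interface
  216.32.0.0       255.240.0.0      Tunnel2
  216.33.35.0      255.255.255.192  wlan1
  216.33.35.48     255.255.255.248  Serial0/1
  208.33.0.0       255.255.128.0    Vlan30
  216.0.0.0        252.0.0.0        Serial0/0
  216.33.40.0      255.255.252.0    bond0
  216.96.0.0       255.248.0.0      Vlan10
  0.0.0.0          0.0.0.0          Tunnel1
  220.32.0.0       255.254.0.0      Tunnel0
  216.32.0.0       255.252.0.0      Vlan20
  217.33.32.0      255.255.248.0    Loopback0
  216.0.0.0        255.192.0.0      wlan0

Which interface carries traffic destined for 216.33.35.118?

Vlan20

Routes whose prefix contains 216.33.35.118:
  0.0.0.0/0 (default, matches everything) -> Tunnel1
  216.0.0.0/6 (216.0.0.0 - 219.255.255.255) -> Serial0/0
  216.0.0.0/10 (216.0.0.0 - 216.63.255.255) -> wlan0
  216.32.0.0/12 (216.32.0.0 - 216.47.255.255) -> Tunnel2
  216.32.0.0/14 (216.32.0.0 - 216.35.255.255) -> Vlan20
More-specific entries that do NOT match:
  216.33.35.48/29 (216.33.35.48 - 216.33.35.55) does not contain 216.33.35.118
  216.33.35.0/26 (216.33.35.0 - 216.33.35.63) does not contain 216.33.35.118
  216.33.40.0/22 (216.33.40.0 - 216.33.43.255) does not contain 216.33.35.118
  217.33.32.0/21 (217.33.32.0 - 217.33.39.255) does not contain 216.33.35.118
  208.33.0.0/17 (208.33.0.0 - 208.33.127.255) does not contain 216.33.35.118
  220.32.0.0/15 (220.32.0.0 - 220.33.255.255) does not contain 216.33.35.118
Longest matching prefix is /14 -> interface Vlan20.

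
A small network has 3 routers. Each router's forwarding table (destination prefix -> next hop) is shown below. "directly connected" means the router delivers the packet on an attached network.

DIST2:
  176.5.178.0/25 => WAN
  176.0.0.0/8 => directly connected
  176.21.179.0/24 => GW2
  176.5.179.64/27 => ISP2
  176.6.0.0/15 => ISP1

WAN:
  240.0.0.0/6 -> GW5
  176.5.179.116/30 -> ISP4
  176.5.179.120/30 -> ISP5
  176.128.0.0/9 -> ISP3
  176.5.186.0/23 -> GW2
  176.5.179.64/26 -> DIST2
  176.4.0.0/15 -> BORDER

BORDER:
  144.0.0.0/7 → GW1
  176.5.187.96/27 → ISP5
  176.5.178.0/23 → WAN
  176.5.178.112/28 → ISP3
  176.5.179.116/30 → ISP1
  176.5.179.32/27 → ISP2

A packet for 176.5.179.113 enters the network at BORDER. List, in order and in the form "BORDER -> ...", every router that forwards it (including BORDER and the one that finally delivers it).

At BORDER: longest match for 176.5.179.113 is 176.5.178.0/23 -> WAN
At WAN: longest match for 176.5.179.113 is 176.5.179.64/26 -> DIST2
At DIST2: longest match for 176.5.179.113 is 176.0.0.0/8 -> directly connected

BORDER -> WAN -> DIST2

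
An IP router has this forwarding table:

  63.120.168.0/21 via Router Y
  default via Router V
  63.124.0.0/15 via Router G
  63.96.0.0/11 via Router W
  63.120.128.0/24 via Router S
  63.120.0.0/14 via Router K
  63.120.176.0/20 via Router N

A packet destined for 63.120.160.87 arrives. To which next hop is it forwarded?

Routes whose prefix contains 63.120.160.87:
  0.0.0.0/0 (default, matches everything) -> Router V
  63.96.0.0/11 (63.96.0.0 - 63.127.255.255) -> Router W
  63.120.0.0/14 (63.120.0.0 - 63.123.255.255) -> Router K
More-specific entries that do NOT match:
  63.120.128.0/24 (63.120.128.0 - 63.120.128.255) does not contain 63.120.160.87
  63.120.168.0/21 (63.120.168.0 - 63.120.175.255) does not contain 63.120.160.87
  63.120.176.0/20 (63.120.176.0 - 63.120.191.255) does not contain 63.120.160.87
  63.124.0.0/15 (63.124.0.0 - 63.125.255.255) does not contain 63.120.160.87
Longest matching prefix is /14 -> next hop Router K.

Router K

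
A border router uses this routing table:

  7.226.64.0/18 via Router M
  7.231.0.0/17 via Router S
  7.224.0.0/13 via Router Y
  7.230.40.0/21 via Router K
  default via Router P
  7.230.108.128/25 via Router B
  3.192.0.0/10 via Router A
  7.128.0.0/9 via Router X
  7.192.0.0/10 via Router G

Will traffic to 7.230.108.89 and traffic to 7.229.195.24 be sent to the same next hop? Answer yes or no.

7.230.108.89: longest match 7.224.0.0/13 -> Router Y
7.229.195.24: longest match 7.224.0.0/13 -> Router Y

yes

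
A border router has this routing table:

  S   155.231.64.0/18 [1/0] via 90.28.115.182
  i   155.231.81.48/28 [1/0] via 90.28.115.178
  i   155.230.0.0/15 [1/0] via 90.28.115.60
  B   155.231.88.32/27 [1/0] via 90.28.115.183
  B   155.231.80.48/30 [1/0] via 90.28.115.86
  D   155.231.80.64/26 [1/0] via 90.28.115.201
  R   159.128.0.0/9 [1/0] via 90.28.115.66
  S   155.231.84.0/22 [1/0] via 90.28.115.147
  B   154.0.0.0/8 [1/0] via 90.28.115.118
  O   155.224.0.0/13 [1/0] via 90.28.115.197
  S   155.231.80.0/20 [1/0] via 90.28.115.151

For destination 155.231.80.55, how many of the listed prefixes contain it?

4

Prefixes containing 155.231.80.55:
  155.224.0.0/13 (155.224.0.0 - 155.231.255.255)
  155.230.0.0/15 (155.230.0.0 - 155.231.255.255)
  155.231.64.0/18 (155.231.64.0 - 155.231.127.255)
  155.231.80.0/20 (155.231.80.0 - 155.231.95.255)
Total matching entries: 4.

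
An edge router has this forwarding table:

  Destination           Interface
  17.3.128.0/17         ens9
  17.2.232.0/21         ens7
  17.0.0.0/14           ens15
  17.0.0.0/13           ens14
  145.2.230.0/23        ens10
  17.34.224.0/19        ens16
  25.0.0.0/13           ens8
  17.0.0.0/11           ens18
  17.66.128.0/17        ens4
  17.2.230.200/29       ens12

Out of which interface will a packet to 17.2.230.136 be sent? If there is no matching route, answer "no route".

ens15

Routes whose prefix contains 17.2.230.136:
  17.0.0.0/11 (17.0.0.0 - 17.31.255.255) -> ens18
  17.0.0.0/13 (17.0.0.0 - 17.7.255.255) -> ens14
  17.0.0.0/14 (17.0.0.0 - 17.3.255.255) -> ens15
More-specific entries that do NOT match:
  17.2.230.200/29 (17.2.230.200 - 17.2.230.207) does not contain 17.2.230.136
  145.2.230.0/23 (145.2.230.0 - 145.2.231.255) does not contain 17.2.230.136
  17.2.232.0/21 (17.2.232.0 - 17.2.239.255) does not contain 17.2.230.136
  17.34.224.0/19 (17.34.224.0 - 17.34.255.255) does not contain 17.2.230.136
  17.3.128.0/17 (17.3.128.0 - 17.3.255.255) does not contain 17.2.230.136
  17.66.128.0/17 (17.66.128.0 - 17.66.255.255) does not contain 17.2.230.136
Longest matching prefix is /14 -> interface ens15.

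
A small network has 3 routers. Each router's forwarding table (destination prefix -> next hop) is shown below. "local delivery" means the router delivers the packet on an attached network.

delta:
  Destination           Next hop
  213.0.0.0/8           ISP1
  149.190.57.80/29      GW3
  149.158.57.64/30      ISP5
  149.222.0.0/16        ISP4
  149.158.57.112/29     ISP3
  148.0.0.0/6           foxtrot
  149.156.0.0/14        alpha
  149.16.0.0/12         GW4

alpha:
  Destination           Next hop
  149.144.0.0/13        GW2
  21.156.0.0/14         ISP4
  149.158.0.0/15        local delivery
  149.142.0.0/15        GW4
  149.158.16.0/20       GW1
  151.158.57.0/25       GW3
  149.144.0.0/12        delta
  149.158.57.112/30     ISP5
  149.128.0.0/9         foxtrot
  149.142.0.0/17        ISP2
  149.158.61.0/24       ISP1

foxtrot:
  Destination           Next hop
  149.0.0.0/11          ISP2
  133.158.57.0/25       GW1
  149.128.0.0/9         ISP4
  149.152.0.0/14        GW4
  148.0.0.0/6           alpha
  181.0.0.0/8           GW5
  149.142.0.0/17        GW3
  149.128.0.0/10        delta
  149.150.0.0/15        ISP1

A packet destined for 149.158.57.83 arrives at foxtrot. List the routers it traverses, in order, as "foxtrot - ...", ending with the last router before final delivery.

At foxtrot: longest match for 149.158.57.83 is 149.128.0.0/10 -> delta
At delta: longest match for 149.158.57.83 is 149.156.0.0/14 -> alpha
At alpha: longest match for 149.158.57.83 is 149.158.0.0/15 -> local delivery

foxtrot - delta - alpha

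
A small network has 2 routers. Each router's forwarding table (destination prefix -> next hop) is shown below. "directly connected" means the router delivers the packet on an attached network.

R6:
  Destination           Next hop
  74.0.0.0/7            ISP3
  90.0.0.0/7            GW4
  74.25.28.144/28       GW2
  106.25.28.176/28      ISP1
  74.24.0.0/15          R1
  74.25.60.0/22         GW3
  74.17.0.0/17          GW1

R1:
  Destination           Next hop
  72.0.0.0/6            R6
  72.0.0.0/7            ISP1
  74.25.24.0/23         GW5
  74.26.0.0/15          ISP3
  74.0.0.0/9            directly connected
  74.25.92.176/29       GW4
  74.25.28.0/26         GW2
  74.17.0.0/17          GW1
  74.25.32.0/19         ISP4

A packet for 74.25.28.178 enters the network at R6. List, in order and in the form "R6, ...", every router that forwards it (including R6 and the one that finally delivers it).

R6, R1

At R6: longest match for 74.25.28.178 is 74.24.0.0/15 -> R1
At R1: longest match for 74.25.28.178 is 74.0.0.0/9 -> directly connected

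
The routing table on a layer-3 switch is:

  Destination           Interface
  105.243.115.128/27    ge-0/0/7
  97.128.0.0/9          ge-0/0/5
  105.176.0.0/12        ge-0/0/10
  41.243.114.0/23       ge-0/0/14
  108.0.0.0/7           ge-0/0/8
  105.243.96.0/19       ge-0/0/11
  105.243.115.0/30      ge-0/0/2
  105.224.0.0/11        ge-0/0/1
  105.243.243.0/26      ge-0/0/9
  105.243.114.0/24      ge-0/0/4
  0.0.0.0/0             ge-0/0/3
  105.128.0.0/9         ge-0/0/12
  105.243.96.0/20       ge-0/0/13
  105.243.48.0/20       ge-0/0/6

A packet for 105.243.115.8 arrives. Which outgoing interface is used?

Routes whose prefix contains 105.243.115.8:
  0.0.0.0/0 (default, matches everything) -> ge-0/0/3
  105.128.0.0/9 (105.128.0.0 - 105.255.255.255) -> ge-0/0/12
  105.224.0.0/11 (105.224.0.0 - 105.255.255.255) -> ge-0/0/1
  105.243.96.0/19 (105.243.96.0 - 105.243.127.255) -> ge-0/0/11
More-specific entries that do NOT match:
  105.243.115.0/30 (105.243.115.0 - 105.243.115.3) does not contain 105.243.115.8
  105.243.115.128/27 (105.243.115.128 - 105.243.115.159) does not contain 105.243.115.8
  105.243.243.0/26 (105.243.243.0 - 105.243.243.63) does not contain 105.243.115.8
  105.243.114.0/24 (105.243.114.0 - 105.243.114.255) does not contain 105.243.115.8
  41.243.114.0/23 (41.243.114.0 - 41.243.115.255) does not contain 105.243.115.8
  105.243.96.0/20 (105.243.96.0 - 105.243.111.255) does not contain 105.243.115.8
  105.243.48.0/20 (105.243.48.0 - 105.243.63.255) does not contain 105.243.115.8
Longest matching prefix is /19 -> interface ge-0/0/11.

ge-0/0/11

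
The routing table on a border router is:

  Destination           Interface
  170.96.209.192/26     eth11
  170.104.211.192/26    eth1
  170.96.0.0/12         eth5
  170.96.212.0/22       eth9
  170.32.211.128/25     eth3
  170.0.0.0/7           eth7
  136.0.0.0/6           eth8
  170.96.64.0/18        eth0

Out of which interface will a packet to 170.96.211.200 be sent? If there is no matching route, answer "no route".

eth5

Routes whose prefix contains 170.96.211.200:
  170.0.0.0/7 (170.0.0.0 - 171.255.255.255) -> eth7
  170.96.0.0/12 (170.96.0.0 - 170.111.255.255) -> eth5
More-specific entries that do NOT match:
  170.96.209.192/26 (170.96.209.192 - 170.96.209.255) does not contain 170.96.211.200
  170.104.211.192/26 (170.104.211.192 - 170.104.211.255) does not contain 170.96.211.200
  170.32.211.128/25 (170.32.211.128 - 170.32.211.255) does not contain 170.96.211.200
  170.96.212.0/22 (170.96.212.0 - 170.96.215.255) does not contain 170.96.211.200
  170.96.64.0/18 (170.96.64.0 - 170.96.127.255) does not contain 170.96.211.200
Longest matching prefix is /12 -> interface eth5.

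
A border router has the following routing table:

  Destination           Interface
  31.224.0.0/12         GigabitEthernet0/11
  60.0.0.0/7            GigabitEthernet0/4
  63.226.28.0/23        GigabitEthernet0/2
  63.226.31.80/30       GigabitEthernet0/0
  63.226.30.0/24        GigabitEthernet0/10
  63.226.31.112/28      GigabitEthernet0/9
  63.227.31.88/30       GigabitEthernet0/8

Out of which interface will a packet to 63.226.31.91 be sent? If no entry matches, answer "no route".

no route

No entry's prefix contains 63.226.31.91; there is no default route.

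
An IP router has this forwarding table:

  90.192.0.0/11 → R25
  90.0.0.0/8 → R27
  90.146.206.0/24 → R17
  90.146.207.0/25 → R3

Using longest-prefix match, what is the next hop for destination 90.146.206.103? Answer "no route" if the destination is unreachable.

Routes whose prefix contains 90.146.206.103:
  90.0.0.0/8 (90.0.0.0 - 90.255.255.255) -> R27
  90.146.206.0/24 (90.146.206.0 - 90.146.206.255) -> R17
More-specific entries that do NOT match:
  90.146.207.0/25 (90.146.207.0 - 90.146.207.127) does not contain 90.146.206.103
Longest matching prefix is /24 -> next hop R17.

R17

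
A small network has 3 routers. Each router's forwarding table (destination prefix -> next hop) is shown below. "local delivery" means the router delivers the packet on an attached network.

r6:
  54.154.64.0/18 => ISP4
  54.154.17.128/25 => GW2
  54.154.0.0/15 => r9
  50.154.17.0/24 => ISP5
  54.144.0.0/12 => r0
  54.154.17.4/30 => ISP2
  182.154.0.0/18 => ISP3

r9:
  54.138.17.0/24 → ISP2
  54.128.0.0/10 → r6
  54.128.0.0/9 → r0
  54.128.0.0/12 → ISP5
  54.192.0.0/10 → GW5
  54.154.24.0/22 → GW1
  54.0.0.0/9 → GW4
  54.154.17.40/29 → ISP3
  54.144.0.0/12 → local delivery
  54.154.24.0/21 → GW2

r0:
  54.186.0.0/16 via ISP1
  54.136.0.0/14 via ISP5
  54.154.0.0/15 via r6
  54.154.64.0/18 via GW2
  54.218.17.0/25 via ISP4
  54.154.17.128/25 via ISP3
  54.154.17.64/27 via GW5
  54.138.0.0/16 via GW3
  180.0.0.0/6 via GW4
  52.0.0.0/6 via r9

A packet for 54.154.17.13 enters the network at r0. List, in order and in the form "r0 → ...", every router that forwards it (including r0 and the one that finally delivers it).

At r0: longest match for 54.154.17.13 is 54.154.0.0/15 -> r6
At r6: longest match for 54.154.17.13 is 54.154.0.0/15 -> r9
At r9: longest match for 54.154.17.13 is 54.144.0.0/12 -> local delivery

r0 → r6 → r9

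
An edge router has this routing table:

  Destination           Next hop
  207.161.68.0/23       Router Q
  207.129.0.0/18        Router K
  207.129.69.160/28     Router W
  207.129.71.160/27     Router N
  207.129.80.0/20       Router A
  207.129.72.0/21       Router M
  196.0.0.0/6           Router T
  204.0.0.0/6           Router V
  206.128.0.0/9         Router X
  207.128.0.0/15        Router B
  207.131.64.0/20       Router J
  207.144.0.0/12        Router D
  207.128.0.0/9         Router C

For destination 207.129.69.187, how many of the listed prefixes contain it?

Prefixes containing 207.129.69.187:
  204.0.0.0/6 (204.0.0.0 - 207.255.255.255)
  207.128.0.0/9 (207.128.0.0 - 207.255.255.255)
  207.128.0.0/15 (207.128.0.0 - 207.129.255.255)
Total matching entries: 3.

3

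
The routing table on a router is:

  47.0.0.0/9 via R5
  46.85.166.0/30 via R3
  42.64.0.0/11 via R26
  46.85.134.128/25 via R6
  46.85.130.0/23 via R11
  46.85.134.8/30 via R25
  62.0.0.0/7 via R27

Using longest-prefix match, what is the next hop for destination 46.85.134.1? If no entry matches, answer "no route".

no route

No entry's prefix contains 46.85.134.1; there is no default route.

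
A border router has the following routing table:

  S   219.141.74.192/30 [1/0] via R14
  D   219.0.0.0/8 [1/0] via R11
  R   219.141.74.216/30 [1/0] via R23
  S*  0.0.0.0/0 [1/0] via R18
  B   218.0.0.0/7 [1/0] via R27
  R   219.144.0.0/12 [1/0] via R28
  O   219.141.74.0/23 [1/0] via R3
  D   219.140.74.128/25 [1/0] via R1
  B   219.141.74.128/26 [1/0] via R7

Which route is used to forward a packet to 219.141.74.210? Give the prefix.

Entries matching 219.141.74.210:
  0.0.0.0/0 (default, matches everything)
  218.0.0.0/7 (218.0.0.0 - 219.255.255.255)
  219.0.0.0/8 (219.0.0.0 - 219.255.255.255)
  219.141.74.0/23 (219.141.74.0 - 219.141.75.255)
Most specific is 219.141.74.0/23.

219.141.74.0/23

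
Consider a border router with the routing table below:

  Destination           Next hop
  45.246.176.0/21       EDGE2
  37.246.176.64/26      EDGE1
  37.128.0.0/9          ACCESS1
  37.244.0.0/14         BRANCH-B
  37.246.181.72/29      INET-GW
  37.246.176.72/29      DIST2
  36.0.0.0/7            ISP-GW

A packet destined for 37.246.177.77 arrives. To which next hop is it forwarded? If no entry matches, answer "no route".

BRANCH-B

Routes whose prefix contains 37.246.177.77:
  36.0.0.0/7 (36.0.0.0 - 37.255.255.255) -> ISP-GW
  37.128.0.0/9 (37.128.0.0 - 37.255.255.255) -> ACCESS1
  37.244.0.0/14 (37.244.0.0 - 37.247.255.255) -> BRANCH-B
More-specific entries that do NOT match:
  37.246.181.72/29 (37.246.181.72 - 37.246.181.79) does not contain 37.246.177.77
  37.246.176.72/29 (37.246.176.72 - 37.246.176.79) does not contain 37.246.177.77
  37.246.176.64/26 (37.246.176.64 - 37.246.176.127) does not contain 37.246.177.77
  45.246.176.0/21 (45.246.176.0 - 45.246.183.255) does not contain 37.246.177.77
Longest matching prefix is /14 -> next hop BRANCH-B.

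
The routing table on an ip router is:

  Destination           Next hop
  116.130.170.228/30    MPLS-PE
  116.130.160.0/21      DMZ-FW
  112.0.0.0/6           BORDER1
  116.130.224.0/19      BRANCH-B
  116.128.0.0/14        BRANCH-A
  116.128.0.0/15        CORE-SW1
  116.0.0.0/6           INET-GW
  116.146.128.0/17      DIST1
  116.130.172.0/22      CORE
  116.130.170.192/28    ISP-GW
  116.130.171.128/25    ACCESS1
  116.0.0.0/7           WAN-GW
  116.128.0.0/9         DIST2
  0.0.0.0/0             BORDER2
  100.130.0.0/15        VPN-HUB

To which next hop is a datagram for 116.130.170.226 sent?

BRANCH-A

Routes whose prefix contains 116.130.170.226:
  0.0.0.0/0 (default, matches everything) -> BORDER2
  116.0.0.0/6 (116.0.0.0 - 119.255.255.255) -> INET-GW
  116.0.0.0/7 (116.0.0.0 - 117.255.255.255) -> WAN-GW
  116.128.0.0/9 (116.128.0.0 - 116.255.255.255) -> DIST2
  116.128.0.0/14 (116.128.0.0 - 116.131.255.255) -> BRANCH-A
More-specific entries that do NOT match:
  116.130.170.228/30 (116.130.170.228 - 116.130.170.231) does not contain 116.130.170.226
  116.130.170.192/28 (116.130.170.192 - 116.130.170.207) does not contain 116.130.170.226
  116.130.171.128/25 (116.130.171.128 - 116.130.171.255) does not contain 116.130.170.226
  116.130.172.0/22 (116.130.172.0 - 116.130.175.255) does not contain 116.130.170.226
  116.130.160.0/21 (116.130.160.0 - 116.130.167.255) does not contain 116.130.170.226
  116.130.224.0/19 (116.130.224.0 - 116.130.255.255) does not contain 116.130.170.226
  116.146.128.0/17 (116.146.128.0 - 116.146.255.255) does not contain 116.130.170.226
  116.128.0.0/15 (116.128.0.0 - 116.129.255.255) does not contain 116.130.170.226
  100.130.0.0/15 (100.130.0.0 - 100.131.255.255) does not contain 116.130.170.226
Longest matching prefix is /14 -> next hop BRANCH-A.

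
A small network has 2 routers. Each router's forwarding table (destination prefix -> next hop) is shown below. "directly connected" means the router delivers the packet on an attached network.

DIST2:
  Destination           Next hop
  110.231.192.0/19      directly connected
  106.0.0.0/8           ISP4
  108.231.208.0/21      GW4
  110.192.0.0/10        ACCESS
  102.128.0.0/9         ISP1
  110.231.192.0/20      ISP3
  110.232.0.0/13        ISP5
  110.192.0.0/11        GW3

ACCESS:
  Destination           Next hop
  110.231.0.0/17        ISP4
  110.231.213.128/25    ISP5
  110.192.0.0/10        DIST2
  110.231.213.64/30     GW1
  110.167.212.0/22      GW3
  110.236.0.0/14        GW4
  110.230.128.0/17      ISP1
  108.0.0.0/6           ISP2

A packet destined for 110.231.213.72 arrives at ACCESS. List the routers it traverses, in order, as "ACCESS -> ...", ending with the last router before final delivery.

At ACCESS: longest match for 110.231.213.72 is 110.192.0.0/10 -> DIST2
At DIST2: longest match for 110.231.213.72 is 110.231.192.0/19 -> directly connected

ACCESS -> DIST2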